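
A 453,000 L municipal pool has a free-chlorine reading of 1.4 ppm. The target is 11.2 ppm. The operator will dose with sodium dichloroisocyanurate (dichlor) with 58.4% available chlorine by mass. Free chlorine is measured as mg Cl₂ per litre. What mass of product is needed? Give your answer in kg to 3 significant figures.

Chlorine deficit: 11.2 − 1.4 = 9.8 ppm = 9.8 mg/L as Cl₂.
Cl₂ equivalent needed: 9.8 mg/L × 453,000 L = 4,439,000 mg = 4439 g.
Product at 58.4% available chlorine: 4439 / 0.584 = 7602 g.

7.60 kg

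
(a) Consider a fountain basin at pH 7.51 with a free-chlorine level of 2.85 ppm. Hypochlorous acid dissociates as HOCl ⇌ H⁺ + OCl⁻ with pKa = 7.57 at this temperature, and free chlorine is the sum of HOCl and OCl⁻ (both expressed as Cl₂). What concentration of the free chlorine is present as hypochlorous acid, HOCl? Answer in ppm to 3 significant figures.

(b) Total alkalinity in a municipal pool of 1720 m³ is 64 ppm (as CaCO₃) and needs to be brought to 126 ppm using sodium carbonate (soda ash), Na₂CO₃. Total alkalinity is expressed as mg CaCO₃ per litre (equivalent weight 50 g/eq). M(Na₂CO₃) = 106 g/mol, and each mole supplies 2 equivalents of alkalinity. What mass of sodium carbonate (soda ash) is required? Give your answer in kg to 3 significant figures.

(a) [OCl⁻]/[HOCl] = 10^(pH − pKa) = 10^(7.51 − 7.57) = 10^-0.06 = 0.871.
(a) Fraction as HOCl = 1 / (1 + 0.871) = 0.5345.
(a) HOCl = 0.5345 × 2.85 ppm = 1.523 ppm.

(b) Volume: 1720 m³ = 1,720,000 L.
(b) Alkalinity to add: (126 − 64) = 62 mg/L as CaCO₃ × 1,720,000 L = 106,600 g as CaCO₃.
(b) Equivalents: 106,600 g ÷ 50 g/eq = 2133 eq.
(b) Each mole of Na₂CO₃ supplies 2 eq, so 2133 / 2 = 1066 mol.
(b) Mass: 1066 mol × 106 g/mol = 113,000 g.

(a) 1.52 ppm; (b) 113 kg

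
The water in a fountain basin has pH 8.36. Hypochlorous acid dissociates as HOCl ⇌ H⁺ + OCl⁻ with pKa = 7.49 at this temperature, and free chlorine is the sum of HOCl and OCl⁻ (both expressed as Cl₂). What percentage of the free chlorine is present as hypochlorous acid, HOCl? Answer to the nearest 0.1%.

[OCl⁻]/[HOCl] = 10^(pH − pKa) = 10^(8.36 − 7.49) = 10^0.87 = 7.413.
Fraction as HOCl = 1 / (1 + 7.413) = 0.1189.

11.9%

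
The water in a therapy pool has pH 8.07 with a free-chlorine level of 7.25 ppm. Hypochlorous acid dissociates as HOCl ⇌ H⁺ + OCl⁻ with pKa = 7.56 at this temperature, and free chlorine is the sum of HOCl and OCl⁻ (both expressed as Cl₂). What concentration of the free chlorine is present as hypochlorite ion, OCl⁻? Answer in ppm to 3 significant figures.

5.54 ppm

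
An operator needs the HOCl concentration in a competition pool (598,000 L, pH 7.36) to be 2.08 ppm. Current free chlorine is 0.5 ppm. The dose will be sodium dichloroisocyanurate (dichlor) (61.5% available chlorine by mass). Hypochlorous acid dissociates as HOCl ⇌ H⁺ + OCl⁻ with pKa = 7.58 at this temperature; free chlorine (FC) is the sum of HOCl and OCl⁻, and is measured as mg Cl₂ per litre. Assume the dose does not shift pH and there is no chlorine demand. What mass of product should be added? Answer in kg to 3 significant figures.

2.76 kg

[OCl⁻]/[HOCl] = 10^(pH − pKa) = 10^(7.36 − 7.58) = 0.6026; fraction as HOCl = 1/(1 + 0.6026) = 0.624.
Free chlorine required for 2.08 ppm HOCl: 2.08 / 0.624 = 3.333 ppm.
FC to add: 3.333 − 0.5 = 2.833 mg/L as Cl₂.
Cl₂ equivalent: 2.833 mg/L × 598,000 L = 1694 g.
Product at 61.5% available Cl: 1694 / 0.615 = 2755 g.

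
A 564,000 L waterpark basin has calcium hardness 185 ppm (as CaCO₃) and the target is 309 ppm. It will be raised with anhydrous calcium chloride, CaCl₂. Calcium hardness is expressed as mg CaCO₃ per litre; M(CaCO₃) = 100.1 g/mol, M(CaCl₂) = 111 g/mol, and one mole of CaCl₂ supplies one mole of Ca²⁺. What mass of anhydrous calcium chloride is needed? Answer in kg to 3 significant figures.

77.6 kg

Hardness to add: (309 − 185) = 124 mg/L as CaCO₃ × 564,000 L = 69,940 g as CaCO₃.
Moles of Ca²⁺ (1 mol Ca²⁺ ≡ 1 mol CaCO₃): 69,940 / 100.1 g/mol = 698.7 mol.
Mass of CaCl₂: 698.7 × 111 = 77,550 g.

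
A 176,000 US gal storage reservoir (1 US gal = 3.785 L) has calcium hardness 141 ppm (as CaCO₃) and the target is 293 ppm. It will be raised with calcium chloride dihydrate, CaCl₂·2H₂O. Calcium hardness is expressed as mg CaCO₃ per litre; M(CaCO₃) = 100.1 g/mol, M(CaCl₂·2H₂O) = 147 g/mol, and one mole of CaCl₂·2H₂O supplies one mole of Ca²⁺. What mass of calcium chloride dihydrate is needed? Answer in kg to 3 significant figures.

Volume: 176,000 US gal × 3.785 L/gal = 666,160 L.
Hardness to add: (293 − 141) = 152 mg/L as CaCO₃ × 666,160 L = 101,300 g as CaCO₃.
Moles of Ca²⁺ (1 mol Ca²⁺ ≡ 1 mol CaCO₃): 101,300 / 100.1 g/mol = 1012 mol.
Mass of CaCl₂·2H₂O: 1012 × 147 = 148,700 g.

149 kg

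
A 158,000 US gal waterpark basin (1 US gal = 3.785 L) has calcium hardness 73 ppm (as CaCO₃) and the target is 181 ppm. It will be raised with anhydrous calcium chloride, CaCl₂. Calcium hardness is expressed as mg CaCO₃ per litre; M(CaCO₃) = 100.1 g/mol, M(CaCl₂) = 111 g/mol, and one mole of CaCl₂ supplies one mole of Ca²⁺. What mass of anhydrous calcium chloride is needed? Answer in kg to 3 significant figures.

Volume: 158,000 US gal × 3.785 L/gal = 598,030 L.
Hardness to add: (181 − 73) = 108 mg/L as CaCO₃ × 598,030 L = 64,590 g as CaCO₃.
Moles of Ca²⁺ (1 mol Ca²⁺ ≡ 1 mol CaCO₃): 64,590 / 100.1 g/mol = 645.2 mol.
Mass of CaCl₂: 645.2 × 111 = 71,620 g.

71.6 kg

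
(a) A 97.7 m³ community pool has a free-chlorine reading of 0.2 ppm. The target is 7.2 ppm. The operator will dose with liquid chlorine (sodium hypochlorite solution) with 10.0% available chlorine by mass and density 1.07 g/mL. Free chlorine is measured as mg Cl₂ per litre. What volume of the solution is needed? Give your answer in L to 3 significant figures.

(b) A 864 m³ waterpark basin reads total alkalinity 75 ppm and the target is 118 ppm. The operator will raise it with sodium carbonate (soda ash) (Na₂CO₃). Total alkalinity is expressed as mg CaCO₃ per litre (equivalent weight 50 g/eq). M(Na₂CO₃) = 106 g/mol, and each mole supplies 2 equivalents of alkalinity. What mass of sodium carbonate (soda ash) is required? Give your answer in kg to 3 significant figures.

(a) Volume: 97.7 m³ = 97,700 L.
(a) Chlorine deficit: 7.2 − 0.2 = 7 ppm = 7 mg/L as Cl₂.
(a) Cl₂ equivalent needed: 7 mg/L × 97,700 L = 683,900 mg = 683.9 g.
(a) Product at 10.0% available chlorine: 683.9 / 0.1 = 6839 g.
(a) Volume at density 1.07 g/mL: 6839 g ÷ 1.07 g/mL = 6392 mL.

(b) Volume: 864 m³ = 864,000 L.
(b) Alkalinity to add: (118 − 75) = 43 mg/L as CaCO₃ × 864,000 L = 37,150 g as CaCO₃.
(b) Equivalents: 37,150 g ÷ 50 g/eq = 743 eq.
(b) Each mole of Na₂CO₃ supplies 2 eq, so 743 / 2 = 371.5 mol.
(b) Mass: 371.5 mol × 106 g/mol = 39,380 g.

(a) 6.39 L; (b) 39.4 kg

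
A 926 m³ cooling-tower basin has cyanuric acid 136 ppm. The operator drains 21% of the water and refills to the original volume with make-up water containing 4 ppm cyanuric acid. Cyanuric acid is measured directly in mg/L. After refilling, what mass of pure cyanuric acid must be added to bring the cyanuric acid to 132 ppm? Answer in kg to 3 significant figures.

Volume: 926 m³ = 926,000 L.
After draining 21% and refilling: 136 × 0.79 + 4 × 0.21 = 108.28 ppm.
Deficit to target: 132 − 108.28 = 23.72 mg/L.
Mass: 23.72 mg/L × 926,000 L = 21,960 g cyanuric acid.

22.0 kg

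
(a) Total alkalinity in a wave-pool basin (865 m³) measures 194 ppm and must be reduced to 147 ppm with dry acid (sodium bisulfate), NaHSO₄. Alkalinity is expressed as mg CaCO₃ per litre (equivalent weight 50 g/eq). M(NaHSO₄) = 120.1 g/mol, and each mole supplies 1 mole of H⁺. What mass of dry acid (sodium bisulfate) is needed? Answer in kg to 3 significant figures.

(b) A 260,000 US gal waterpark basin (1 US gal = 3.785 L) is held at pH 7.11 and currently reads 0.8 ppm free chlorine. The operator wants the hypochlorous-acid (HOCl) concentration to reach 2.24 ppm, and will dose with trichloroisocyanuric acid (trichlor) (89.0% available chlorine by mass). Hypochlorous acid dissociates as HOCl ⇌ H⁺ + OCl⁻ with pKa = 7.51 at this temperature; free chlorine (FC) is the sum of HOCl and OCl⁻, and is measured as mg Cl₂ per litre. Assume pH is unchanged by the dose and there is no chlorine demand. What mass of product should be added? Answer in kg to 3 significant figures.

(a) 97.7 kg; (b) 2.58 kg

(a) Volume: 865 m³ = 865,000 L.
(a) Alkalinity to neutralize: (194 − 147) = 47 mg/L as CaCO₃ × 865,000 L = 40,660 g as CaCO₃.
(a) Equivalents of H⁺ required: 40,660 ÷ 50 g/eq = 813.1 eq = 813.1 mol NaHSO₄.
(a) Mass of NaHSO₄: 813.1 × 120.1 = 97,650 g.

(b) Volume: 260,000 US gal × 3.785 L/gal = 984,100 L.
(b) [OCl⁻]/[HOCl] = 10^(pH − pKa) = 10^(7.11 − 7.51) = 0.3981; fraction as HOCl = 1/(1 + 0.3981) = 0.7153.
(b) Free chlorine required for 2.24 ppm HOCl: 2.24 / 0.7153 = 3.132 ppm.
(b) FC to add: 3.132 − 0.8 = 2.332 mg/L as Cl₂.
(b) Cl₂ equivalent: 2.332 mg/L × 984,100 L = 2295 g.
(b) Product at 89.0% available Cl: 2295 / 0.89 = 2578 g.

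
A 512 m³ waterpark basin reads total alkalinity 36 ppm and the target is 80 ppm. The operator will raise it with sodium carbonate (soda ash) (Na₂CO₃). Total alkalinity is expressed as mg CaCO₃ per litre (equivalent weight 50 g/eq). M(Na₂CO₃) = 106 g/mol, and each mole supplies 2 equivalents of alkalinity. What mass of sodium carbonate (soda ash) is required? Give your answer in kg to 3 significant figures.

Volume: 512 m³ = 512,000 L.
Alkalinity to add: (80 − 36) = 44 mg/L as CaCO₃ × 512,000 L = 22,530 g as CaCO₃.
Equivalents: 22,530 g ÷ 50 g/eq = 450.6 eq.
Each mole of Na₂CO₃ supplies 2 eq, so 450.6 / 2 = 225.3 mol.
Mass: 225.3 mol × 106 g/mol = 23,880 g.

23.9 kg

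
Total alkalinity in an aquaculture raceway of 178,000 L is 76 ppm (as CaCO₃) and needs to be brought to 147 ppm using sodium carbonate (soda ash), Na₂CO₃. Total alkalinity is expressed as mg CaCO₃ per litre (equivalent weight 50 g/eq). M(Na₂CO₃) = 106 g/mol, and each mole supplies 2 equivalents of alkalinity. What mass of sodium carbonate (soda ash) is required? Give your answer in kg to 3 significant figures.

13.4 kg

Alkalinity to add: (147 − 76) = 71 mg/L as CaCO₃ × 178,000 L = 12,640 g as CaCO₃.
Equivalents: 12,640 g ÷ 50 g/eq = 252.8 eq.
Each mole of Na₂CO₃ supplies 2 eq, so 252.8 / 2 = 126.4 mol.
Mass: 126.4 mol × 106 g/mol = 13,400 g.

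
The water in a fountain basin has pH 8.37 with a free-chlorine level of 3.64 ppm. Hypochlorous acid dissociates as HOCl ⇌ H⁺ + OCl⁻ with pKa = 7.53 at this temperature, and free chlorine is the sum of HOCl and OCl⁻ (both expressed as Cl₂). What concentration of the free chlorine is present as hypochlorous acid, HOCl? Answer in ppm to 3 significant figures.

[OCl⁻]/[HOCl] = 10^(pH − pKa) = 10^(8.37 − 7.53) = 10^0.84 = 6.918.
Fraction as HOCl = 1 / (1 + 6.918) = 0.1263.
HOCl = 0.1263 × 3.64 ppm = 0.4597 ppm.

0.460 ppm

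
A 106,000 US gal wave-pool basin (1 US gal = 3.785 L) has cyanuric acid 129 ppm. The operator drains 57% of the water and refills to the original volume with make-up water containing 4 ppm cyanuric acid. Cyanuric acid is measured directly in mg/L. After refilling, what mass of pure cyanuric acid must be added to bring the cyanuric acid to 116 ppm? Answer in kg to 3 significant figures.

Volume: 106,000 US gal × 3.785 L/gal = 401,210 L.
After draining 57% and refilling: 129 × 0.43 + 4 × 0.57 = 57.75 ppm.
Deficit to target: 116 − 57.75 = 58.25 mg/L.
Mass: 58.25 mg/L × 401,210 L = 23,370 g cyanuric acid.

23.4 kg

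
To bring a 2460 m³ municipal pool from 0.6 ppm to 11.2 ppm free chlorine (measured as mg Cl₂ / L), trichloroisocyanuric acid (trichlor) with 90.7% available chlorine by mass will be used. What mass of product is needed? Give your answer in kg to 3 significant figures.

Volume: 2460 m³ = 2,460,000 L.
Chlorine deficit: 11.2 − 0.6 = 10.6 ppm = 10.6 mg/L as Cl₂.
Cl₂ equivalent needed: 10.6 mg/L × 2,460,000 L = 26,080,000 mg = 26,080 g.
Product at 90.7% available chlorine: 26,080 / 0.907 = 28,750 g.

28.7 kg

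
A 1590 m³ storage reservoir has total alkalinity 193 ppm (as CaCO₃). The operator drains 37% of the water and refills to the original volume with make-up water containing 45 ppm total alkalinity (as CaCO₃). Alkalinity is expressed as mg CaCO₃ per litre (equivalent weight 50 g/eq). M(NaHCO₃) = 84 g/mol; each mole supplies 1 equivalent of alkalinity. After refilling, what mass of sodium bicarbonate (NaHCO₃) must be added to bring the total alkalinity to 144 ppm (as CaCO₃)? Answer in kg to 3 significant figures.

Volume: 1590 m³ = 1,590,000 L.
After draining 37% and refilling: 193 × 0.63 + 45 × 0.37 = 138.24 ppm.
Deficit to target: 144 − 138.24 = 5.76 mg/L.
As CaCO₃: 5.76 mg/L × 1,590,000 L = 9158 g; ÷ 50 g/eq ÷ 1 = 183.2 mol NaHCO₃.
Mass: 183.2 × 84 = 15,390 g.

15.4 kg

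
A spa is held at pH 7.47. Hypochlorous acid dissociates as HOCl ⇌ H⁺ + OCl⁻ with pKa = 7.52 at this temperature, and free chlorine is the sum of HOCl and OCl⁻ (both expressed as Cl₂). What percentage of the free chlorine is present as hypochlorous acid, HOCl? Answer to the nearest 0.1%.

[OCl⁻]/[HOCl] = 10^(pH − pKa) = 10^(7.47 − 7.52) = 10^-0.05 = 0.8913.
Fraction as HOCl = 1 / (1 + 0.8913) = 0.5288.

52.9%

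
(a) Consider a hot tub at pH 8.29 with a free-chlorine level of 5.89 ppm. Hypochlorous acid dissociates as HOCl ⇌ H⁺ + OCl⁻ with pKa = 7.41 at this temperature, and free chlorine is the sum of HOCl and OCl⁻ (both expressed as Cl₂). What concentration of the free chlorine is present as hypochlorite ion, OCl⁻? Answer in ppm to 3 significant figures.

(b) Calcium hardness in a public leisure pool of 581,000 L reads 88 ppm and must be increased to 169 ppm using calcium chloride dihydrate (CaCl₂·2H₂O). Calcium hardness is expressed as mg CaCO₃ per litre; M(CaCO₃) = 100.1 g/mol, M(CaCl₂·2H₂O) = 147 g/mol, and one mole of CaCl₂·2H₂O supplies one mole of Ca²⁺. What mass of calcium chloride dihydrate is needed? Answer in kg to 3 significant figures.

(a) 5.20 ppm; (b) 69.1 kg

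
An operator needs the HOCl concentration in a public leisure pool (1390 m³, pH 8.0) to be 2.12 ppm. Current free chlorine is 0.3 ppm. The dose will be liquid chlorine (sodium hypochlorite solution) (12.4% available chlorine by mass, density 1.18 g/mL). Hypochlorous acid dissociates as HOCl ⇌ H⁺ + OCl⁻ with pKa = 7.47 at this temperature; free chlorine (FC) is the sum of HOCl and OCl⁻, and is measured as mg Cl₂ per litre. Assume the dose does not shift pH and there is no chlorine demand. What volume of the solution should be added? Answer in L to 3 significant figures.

85.5 L

Volume: 1390 m³ = 1,390,000 L.
[OCl⁻]/[HOCl] = 10^(pH − pKa) = 10^(8.0 − 7.47) = 3.388; fraction as HOCl = 1/(1 + 3.388) = 0.2279.
Free chlorine required for 2.12 ppm HOCl: 2.12 / 0.2279 = 9.303 ppm.
FC to add: 9.303 − 0.3 = 9.003 mg/L as Cl₂.
Cl₂ equivalent: 9.003 mg/L × 1,390,000 L = 12,510 g.
Product at 12.4% available Cl: 12,510 / 0.124 = 100,900 g.
Volume: 100,900 g ÷ 1.18 g/mL = 85,530 mL.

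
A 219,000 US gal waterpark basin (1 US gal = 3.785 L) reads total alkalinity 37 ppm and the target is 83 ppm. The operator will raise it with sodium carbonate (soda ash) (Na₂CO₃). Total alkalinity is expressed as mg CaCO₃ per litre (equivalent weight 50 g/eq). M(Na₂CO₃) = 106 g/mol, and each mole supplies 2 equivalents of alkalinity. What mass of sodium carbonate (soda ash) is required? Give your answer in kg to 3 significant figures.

Volume: 219,000 US gal × 3.785 L/gal = 828,915 L.
Alkalinity to add: (83 − 37) = 46 mg/L as CaCO₃ × 828,915 L = 38,130 g as CaCO₃.
Equivalents: 38,130 g ÷ 50 g/eq = 762.6 eq.
Each mole of Na₂CO₃ supplies 2 eq, so 762.6 / 2 = 381.3 mol.
Mass: 381.3 mol × 106 g/mol = 40,420 g.

40.4 kg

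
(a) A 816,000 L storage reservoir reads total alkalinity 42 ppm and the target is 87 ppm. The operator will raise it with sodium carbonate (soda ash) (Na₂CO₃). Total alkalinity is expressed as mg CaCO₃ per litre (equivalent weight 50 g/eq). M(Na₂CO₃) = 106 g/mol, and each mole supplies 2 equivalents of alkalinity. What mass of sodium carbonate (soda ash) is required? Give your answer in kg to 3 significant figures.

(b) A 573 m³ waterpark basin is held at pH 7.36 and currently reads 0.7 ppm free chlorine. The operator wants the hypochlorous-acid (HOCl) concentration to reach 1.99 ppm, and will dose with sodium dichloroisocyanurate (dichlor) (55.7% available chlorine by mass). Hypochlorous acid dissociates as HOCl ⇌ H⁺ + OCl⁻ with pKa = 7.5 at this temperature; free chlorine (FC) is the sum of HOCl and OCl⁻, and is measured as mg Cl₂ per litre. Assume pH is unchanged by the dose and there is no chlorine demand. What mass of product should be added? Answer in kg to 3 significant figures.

(a) Alkalinity to add: (87 − 42) = 45 mg/L as CaCO₃ × 816,000 L = 36,720 g as CaCO₃.
(a) Equivalents: 36,720 g ÷ 50 g/eq = 734.4 eq.
(a) Each mole of Na₂CO₃ supplies 2 eq, so 734.4 / 2 = 367.2 mol.
(a) Mass: 367.2 mol × 106 g/mol = 38,920 g.

(b) Volume: 573 m³ = 573,000 L.
(b) [OCl⁻]/[HOCl] = 10^(pH − pKa) = 10^(7.36 − 7.5) = 0.7244; fraction as HOCl = 1/(1 + 0.7244) = 0.5799.
(b) Free chlorine required for 1.99 ppm HOCl: 1.99 / 0.5799 = 3.432 ppm.
(b) FC to add: 3.432 − 0.7 = 2.732 mg/L as Cl₂.
(b) Cl₂ equivalent: 2.732 mg/L × 573,000 L = 1565 g.
(b) Product at 55.7% available Cl: 1565 / 0.557 = 2810 g.

(a) 38.9 kg; (b) 2.81 kg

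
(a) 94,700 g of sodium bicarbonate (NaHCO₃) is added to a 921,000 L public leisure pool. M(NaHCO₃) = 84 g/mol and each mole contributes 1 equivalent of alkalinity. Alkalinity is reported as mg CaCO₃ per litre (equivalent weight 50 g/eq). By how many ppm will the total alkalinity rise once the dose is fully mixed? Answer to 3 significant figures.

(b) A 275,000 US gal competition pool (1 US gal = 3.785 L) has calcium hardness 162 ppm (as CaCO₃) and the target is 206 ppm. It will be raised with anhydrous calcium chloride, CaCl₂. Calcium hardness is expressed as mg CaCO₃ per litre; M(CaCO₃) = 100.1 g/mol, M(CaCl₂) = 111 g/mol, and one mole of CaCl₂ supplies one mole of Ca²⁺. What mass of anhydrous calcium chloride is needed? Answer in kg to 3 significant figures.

(a) 61.2 ppm; (b) 50.8 kg

(a) Moles of NaHCO₃: 94,700 g ÷ 84 g/mol = 1127 mol → 1127 eq of alkalinity.
(a) As CaCO₃: 1127 eq × 50 g/eq = 56,370 g.
(a) Rise: 56,370 g / 921,000 L × 1000 = 61.2 mg/L.

(b) Volume: 275,000 US gal × 3.785 L/gal = 1,040,875 L.
(b) Hardness to add: (206 − 162) = 44 mg/L as CaCO₃ × 1,040,875 L = 45,800 g as CaCO₃.
(b) Moles of Ca²⁺ (1 mol Ca²⁺ ≡ 1 mol CaCO₃): 45,800 / 100.1 g/mol = 457.5 mol.
(b) Mass of CaCl₂: 457.5 × 111 = 50,790 g.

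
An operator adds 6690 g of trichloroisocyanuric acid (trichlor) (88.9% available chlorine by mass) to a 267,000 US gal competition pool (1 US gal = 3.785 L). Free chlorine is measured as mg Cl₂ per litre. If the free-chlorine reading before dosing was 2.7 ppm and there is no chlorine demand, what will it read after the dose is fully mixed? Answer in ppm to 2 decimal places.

Volume: 267,000 US gal × 3.785 L/gal = 1,010,595 L.
Available chlorine delivered: 6690 g × 0.889 = 5947 g as Cl₂.
Concentration rise: 5947 g / 1,010,595 L = 5.885 mg/L = 5.89 ppm.
Final FC: 2.7 + 5.89 = 8.59 ppm.

8.59 ppm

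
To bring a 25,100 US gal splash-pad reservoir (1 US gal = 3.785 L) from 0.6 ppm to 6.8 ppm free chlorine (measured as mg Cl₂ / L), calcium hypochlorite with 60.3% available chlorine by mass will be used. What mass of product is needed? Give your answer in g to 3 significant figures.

Volume: 25,100 US gal × 3.785 L/gal = 95,004 L.
Chlorine deficit: 6.8 − 0.6 = 6.2 ppm = 6.2 mg/L as Cl₂.
Cl₂ equivalent needed: 6.2 mg/L × 95,004 L = 589,000 mg = 589 g.
Product at 60.3% available chlorine: 589 / 0.603 = 976.8 g.

977 g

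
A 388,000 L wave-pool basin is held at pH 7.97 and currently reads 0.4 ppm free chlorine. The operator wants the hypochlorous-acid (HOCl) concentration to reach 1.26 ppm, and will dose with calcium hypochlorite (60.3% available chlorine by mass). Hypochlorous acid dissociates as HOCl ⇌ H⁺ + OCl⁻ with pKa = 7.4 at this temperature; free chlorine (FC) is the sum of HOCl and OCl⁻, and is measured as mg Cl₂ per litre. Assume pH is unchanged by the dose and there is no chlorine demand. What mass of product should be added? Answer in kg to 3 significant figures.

3.57 kg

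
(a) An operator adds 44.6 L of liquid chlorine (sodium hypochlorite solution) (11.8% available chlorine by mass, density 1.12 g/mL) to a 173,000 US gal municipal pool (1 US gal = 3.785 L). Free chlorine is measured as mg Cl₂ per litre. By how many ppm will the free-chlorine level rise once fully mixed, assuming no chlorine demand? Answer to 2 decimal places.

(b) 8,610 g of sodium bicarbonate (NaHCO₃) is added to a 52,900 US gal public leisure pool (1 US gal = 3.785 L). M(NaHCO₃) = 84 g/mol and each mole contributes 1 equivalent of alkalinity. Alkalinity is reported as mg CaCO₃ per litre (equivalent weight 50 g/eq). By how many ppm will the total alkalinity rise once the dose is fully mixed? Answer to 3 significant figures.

(a) 9.00 ppm; (b) 25.6 ppm

(a) Volume: 173,000 US gal × 3.785 L/gal = 654,805 L.
(a) Mass of solution: 44.6 L × 1000 mL/L × 1.12 g/mL = 49,950 g.
(a) Available chlorine delivered: 49,950 g × 0.118 = 5894 g as Cl₂.
(a) Concentration rise: 5894 g / 654,805 L = 9.002 mg/L = 9.00 ppm.

(b) Volume: 52,900 US gal × 3.785 L/gal = 200,226 L.
(b) Moles of NaHCO₃: 8,610 g ÷ 84 g/mol = 102.5 mol → 102.5 eq of alkalinity.
(b) As CaCO₃: 102.5 eq × 50 g/eq = 5125 g.
(b) Rise: 5125 g / 200,226 L × 1000 = 25.6 mg/L.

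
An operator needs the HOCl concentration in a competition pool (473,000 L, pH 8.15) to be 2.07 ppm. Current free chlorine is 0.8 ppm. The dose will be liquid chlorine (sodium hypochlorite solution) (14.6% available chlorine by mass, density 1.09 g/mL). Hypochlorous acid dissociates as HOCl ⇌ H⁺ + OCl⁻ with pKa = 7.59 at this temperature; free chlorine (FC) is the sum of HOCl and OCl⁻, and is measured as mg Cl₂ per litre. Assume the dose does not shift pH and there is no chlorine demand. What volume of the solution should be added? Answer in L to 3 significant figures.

26.1 L

[OCl⁻]/[HOCl] = 10^(pH − pKa) = 10^(8.15 − 7.59) = 3.631; fraction as HOCl = 1/(1 + 3.631) = 0.2159.
Free chlorine required for 2.07 ppm HOCl: 2.07 / 0.2159 = 9.586 ppm.
FC to add: 9.586 − 0.8 = 8.786 mg/L as Cl₂.
Cl₂ equivalent: 8.786 mg/L × 473,000 L = 4156 g.
Product at 14.6% available Cl: 4156 / 0.146 = 28,460 g.
Volume: 28,460 g ÷ 1.09 g/mL = 26,110 mL.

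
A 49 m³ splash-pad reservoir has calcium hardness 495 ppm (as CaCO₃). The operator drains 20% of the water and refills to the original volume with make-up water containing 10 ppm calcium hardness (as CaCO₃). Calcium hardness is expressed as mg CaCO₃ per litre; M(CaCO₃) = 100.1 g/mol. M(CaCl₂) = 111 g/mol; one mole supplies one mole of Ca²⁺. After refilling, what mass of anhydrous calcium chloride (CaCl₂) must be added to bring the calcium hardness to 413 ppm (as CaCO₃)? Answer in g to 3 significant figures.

815 g

Volume: 49 m³ = 49,000 L.
After draining 20% and refilling: 495 × 0.80 + 10 × 0.20 = 398 ppm.
Deficit to target: 413 − 398 = 15 mg/L.
As CaCO₃: 15 mg/L × 49,000 L = 735 g; ÷ 100.1 = 7.343 mol Ca²⁺.
Mass: 7.343 × 111 = 815 g.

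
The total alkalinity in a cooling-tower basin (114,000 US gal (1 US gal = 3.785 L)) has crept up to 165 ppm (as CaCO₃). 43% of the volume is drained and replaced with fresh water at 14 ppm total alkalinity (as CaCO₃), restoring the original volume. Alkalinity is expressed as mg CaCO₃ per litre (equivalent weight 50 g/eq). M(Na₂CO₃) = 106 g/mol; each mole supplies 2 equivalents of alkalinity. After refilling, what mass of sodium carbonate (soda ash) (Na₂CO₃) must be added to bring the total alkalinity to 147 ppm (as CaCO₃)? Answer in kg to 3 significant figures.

Volume: 114,000 US gal × 3.785 L/gal = 431,490 L.
After draining 43% and refilling: 165 × 0.57 + 14 × 0.43 = 100.07 ppm.
Deficit to target: 147 − 100.07 = 46.93 mg/L.
As CaCO₃: 46.93 mg/L × 431,490 L = 20,250 g; ÷ 50 g/eq ÷ 2 = 202.5 mol Na₂CO₃.
Mass: 202.5 × 106 = 21,460 g.

21.5 kg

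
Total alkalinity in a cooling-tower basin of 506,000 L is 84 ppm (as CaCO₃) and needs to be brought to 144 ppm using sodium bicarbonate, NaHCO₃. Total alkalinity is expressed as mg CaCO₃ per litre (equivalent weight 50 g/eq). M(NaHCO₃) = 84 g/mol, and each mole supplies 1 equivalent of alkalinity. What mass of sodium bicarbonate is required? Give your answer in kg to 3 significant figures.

Alkalinity to add: (144 − 84) = 60 mg/L as CaCO₃ × 506,000 L = 30,360 g as CaCO₃.
Equivalents: 30,360 g ÷ 50 g/eq = 607.2 eq.
NaHCO₃ supplies 1 eq per mole → 607.2 mol.
Mass: 607.2 mol × 84 g/mol = 51,000 g.

51.0 kg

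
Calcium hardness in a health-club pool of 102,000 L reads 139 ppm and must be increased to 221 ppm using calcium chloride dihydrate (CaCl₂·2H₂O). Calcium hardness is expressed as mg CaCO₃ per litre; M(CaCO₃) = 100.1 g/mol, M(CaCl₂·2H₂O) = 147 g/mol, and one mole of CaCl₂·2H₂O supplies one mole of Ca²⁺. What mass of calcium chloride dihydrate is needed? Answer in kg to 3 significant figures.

Hardness to add: (221 − 139) = 82 mg/L as CaCO₃ × 102,000 L = 8364 g as CaCO₃.
Moles of Ca²⁺ (1 mol Ca²⁺ ≡ 1 mol CaCO₃): 8364 / 100.1 g/mol = 83.56 mol.
Mass of CaCl₂·2H₂O: 83.56 × 147 = 12,280 g.

12.3 kg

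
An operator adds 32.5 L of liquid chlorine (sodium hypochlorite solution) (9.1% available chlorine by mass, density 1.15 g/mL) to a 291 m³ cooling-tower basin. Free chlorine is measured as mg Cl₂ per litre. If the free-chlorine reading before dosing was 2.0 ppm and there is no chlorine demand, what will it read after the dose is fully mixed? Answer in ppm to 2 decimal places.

13.69 ppm

Volume: 291 m³ = 291,000 L.
Mass of solution: 32.5 L × 1000 mL/L × 1.15 g/mL = 37,380 g.
Available chlorine delivered: 37,380 g × 0.091 = 3401 g as Cl₂.
Concentration rise: 3401 g / 291,000 L = 11.69 mg/L = 11.69 ppm.
Final FC: 2.0 + 11.69 = 13.69 ppm.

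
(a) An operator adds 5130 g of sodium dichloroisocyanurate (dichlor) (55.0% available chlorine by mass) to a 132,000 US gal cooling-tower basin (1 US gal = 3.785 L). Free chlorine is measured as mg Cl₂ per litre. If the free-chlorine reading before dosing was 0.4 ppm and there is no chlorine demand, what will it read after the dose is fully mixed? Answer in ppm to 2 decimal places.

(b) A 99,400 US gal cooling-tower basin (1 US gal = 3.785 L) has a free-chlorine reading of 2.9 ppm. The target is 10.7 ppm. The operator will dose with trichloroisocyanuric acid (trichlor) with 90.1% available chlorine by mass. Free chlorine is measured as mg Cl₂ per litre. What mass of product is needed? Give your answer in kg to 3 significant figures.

(a) 6.05 ppm; (b) 3.26 kg

(a) Volume: 132,000 US gal × 3.785 L/gal = 499,620 L.
(a) Available chlorine delivered: 5130 g × 0.55 = 2822 g as Cl₂.
(a) Concentration rise: 2822 g / 499,620 L = 5.647 mg/L = 5.65 ppm.
(a) Final FC: 0.4 + 5.65 = 6.05 ppm.

(b) Volume: 99,400 US gal × 3.785 L/gal = 376,229 L.
(b) Chlorine deficit: 10.7 − 2.9 = 7.8 ppm = 7.8 mg/L as Cl₂.
(b) Cl₂ equivalent needed: 7.8 mg/L × 376,229 L = 2,935,000 mg = 2935 g.
(b) Product at 90.1% available chlorine: 2935 / 0.901 = 3257 g.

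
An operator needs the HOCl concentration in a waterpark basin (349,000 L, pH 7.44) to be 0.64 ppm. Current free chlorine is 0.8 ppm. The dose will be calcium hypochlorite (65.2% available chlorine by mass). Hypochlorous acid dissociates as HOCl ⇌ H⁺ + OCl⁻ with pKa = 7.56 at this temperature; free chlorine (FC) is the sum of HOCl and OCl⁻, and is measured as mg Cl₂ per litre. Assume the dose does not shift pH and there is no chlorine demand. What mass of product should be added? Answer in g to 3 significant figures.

174 g

[OCl⁻]/[HOCl] = 10^(pH − pKa) = 10^(7.44 − 7.56) = 0.7586; fraction as HOCl = 1/(1 + 0.7586) = 0.5686.
Free chlorine required for 0.64 ppm HOCl: 0.64 / 0.5686 = 1.125 ppm.
FC to add: 1.125 − 0.8 = 0.3255 mg/L as Cl₂.
Cl₂ equivalent: 0.3255 mg/L × 349,000 L = 113.6 g.
Product at 65.2% available Cl: 113.6 / 0.652 = 174.2 g.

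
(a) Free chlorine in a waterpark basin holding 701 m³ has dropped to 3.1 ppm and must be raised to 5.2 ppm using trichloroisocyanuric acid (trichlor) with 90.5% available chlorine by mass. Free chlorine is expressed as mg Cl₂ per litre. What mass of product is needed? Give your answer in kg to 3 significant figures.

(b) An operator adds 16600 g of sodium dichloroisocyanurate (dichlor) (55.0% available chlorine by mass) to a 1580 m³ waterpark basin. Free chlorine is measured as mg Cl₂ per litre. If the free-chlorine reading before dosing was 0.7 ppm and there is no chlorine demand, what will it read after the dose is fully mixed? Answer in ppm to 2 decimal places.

(a) 1.63 kg; (b) 6.48 ppm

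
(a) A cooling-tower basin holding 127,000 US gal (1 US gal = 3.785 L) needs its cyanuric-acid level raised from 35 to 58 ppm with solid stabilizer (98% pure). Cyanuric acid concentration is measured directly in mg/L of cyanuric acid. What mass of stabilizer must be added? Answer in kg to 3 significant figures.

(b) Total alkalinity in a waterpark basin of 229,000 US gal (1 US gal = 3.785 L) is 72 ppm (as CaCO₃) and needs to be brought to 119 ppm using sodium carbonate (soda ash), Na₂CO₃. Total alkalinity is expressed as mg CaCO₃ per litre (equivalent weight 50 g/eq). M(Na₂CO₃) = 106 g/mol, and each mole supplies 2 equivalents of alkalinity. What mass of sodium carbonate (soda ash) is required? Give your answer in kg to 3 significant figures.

(a) 11.3 kg; (b) 43.2 kg

(a) Volume: 127,000 US gal × 3.785 L/gal = 480,695 L.
(a) CYA to add: (58 − 35) = 23 mg/L × 480,695 L = 11,060 g cyanuric acid.
(a) At 98% purity: 11,060 / 0.98 = 11,280 g product.

(b) Volume: 229,000 US gal × 3.785 L/gal = 866,765 L.
(b) Alkalinity to add: (119 − 72) = 47 mg/L as CaCO₃ × 866,765 L = 40,740 g as CaCO₃.
(b) Equivalents: 40,740 g ÷ 50 g/eq = 814.8 eq.
(b) Each mole of Na₂CO₃ supplies 2 eq, so 814.8 / 2 = 407.4 mol.
(b) Mass: 407.4 mol × 106 g/mol = 43,180 g.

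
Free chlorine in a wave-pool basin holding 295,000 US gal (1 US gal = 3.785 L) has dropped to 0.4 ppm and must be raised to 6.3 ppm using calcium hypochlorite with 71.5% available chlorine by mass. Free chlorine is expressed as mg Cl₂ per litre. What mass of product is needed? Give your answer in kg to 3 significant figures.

Volume: 295,000 US gal × 3.785 L/gal = 1,116,575 L.
Chlorine deficit: 6.3 − 0.4 = 5.9 ppm = 5.9 mg/L as Cl₂.
Cl₂ equivalent needed: 5.9 mg/L × 1,116,575 L = 6,588,000 mg = 6588 g.
Product at 71.5% available chlorine: 6588 / 0.715 = 9214 g.

9.21 kg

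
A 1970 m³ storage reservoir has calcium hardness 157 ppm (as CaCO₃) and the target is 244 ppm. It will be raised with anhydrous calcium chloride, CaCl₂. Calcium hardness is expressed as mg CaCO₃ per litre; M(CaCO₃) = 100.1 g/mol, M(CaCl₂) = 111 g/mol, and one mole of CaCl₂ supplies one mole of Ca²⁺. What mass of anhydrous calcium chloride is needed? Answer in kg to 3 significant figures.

190 kg

Volume: 1970 m³ = 1,970,000 L.
Hardness to add: (244 − 157) = 87 mg/L as CaCO₃ × 1,970,000 L = 171,400 g as CaCO₃.
Moles of Ca²⁺ (1 mol Ca²⁺ ≡ 1 mol CaCO₃): 171,400 / 100.1 g/mol = 1712 mol.
Mass of CaCl₂: 1712 × 111 = 190,100 g.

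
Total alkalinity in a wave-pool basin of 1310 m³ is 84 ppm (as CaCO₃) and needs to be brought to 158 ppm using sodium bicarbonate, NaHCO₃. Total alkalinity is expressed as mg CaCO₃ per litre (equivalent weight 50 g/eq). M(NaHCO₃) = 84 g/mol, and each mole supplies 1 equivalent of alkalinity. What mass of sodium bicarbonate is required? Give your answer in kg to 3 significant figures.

Volume: 1310 m³ = 1,310,000 L.
Alkalinity to add: (158 − 84) = 74 mg/L as CaCO₃ × 1,310,000 L = 96,940 g as CaCO₃.
Equivalents: 96,940 g ÷ 50 g/eq = 1939 eq.
NaHCO₃ supplies 1 eq per mole → 1939 mol.
Mass: 1939 mol × 84 g/mol = 162,900 g.

163 kg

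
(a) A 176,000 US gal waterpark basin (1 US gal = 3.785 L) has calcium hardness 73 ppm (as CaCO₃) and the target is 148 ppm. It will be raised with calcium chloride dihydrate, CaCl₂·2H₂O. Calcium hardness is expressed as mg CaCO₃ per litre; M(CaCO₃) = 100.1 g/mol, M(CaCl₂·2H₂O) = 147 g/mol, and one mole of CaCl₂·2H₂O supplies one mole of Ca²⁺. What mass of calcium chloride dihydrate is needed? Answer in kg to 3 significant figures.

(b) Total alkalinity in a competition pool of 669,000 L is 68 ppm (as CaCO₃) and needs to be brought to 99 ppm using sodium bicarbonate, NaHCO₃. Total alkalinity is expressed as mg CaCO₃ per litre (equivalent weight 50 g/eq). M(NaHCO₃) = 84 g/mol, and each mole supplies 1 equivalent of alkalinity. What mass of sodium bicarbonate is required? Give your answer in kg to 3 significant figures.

(a) 73.4 kg; (b) 34.8 kg

(a) Volume: 176,000 US gal × 3.785 L/gal = 666,160 L.
(a) Hardness to add: (148 − 73) = 75 mg/L as CaCO₃ × 666,160 L = 49,960 g as CaCO₃.
(a) Moles of Ca²⁺ (1 mol Ca²⁺ ≡ 1 mol CaCO₃): 49,960 / 100.1 g/mol = 499.1 mol.
(a) Mass of CaCl₂·2H₂O: 499.1 × 147 = 73,370 g.

(b) Alkalinity to add: (99 − 68) = 31 mg/L as CaCO₃ × 669,000 L = 20,740 g as CaCO₃.
(b) Equivalents: 20,740 g ÷ 50 g/eq = 414.8 eq.
(b) NaHCO₃ supplies 1 eq per mole → 414.8 mol.
(b) Mass: 414.8 mol × 84 g/mol = 34,840 g.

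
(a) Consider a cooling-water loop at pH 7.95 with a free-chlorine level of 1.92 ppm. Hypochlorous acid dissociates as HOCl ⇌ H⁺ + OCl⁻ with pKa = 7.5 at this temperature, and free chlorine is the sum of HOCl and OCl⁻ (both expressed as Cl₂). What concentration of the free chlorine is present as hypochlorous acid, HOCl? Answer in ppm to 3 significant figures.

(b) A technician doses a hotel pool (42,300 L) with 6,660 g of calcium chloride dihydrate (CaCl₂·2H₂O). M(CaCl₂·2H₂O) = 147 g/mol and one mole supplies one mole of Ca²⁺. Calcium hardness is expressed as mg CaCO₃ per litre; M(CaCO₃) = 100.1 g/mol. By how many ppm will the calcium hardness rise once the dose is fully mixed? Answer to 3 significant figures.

(a) [OCl⁻]/[HOCl] = 10^(pH − pKa) = 10^(7.95 − 7.5) = 10^0.45 = 2.818.
(a) Fraction as HOCl = 1 / (1 + 2.818) = 0.2619.
(a) HOCl = 0.2619 × 1.92 ppm = 0.5028 ppm.

(b) Moles of Ca²⁺: 6,660 g ÷ 147 g/mol = 45.31 mol.
(b) As CaCO₃: 45.31 mol × 100.1 g/mol = 4535 g.
(b) Rise: 4535 g / 42,300 L × 1000 = 107.2 mg/L.

(a) 0.503 ppm; (b) 107 ppm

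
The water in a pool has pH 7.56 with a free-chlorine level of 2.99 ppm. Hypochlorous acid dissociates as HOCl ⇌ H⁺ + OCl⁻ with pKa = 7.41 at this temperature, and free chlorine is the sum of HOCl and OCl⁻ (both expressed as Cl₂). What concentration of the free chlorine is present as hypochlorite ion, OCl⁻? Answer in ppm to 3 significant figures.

1.75 ppm

[OCl⁻]/[HOCl] = 10^(pH − pKa) = 10^(7.56 − 7.41) = 10^0.15 = 1.413.
Fraction as HOCl = 1 / (1 + 1.413) = 0.4145.
OCl⁻ = (1 − 0.4145) × 2.99 ppm = 1.751 ppm.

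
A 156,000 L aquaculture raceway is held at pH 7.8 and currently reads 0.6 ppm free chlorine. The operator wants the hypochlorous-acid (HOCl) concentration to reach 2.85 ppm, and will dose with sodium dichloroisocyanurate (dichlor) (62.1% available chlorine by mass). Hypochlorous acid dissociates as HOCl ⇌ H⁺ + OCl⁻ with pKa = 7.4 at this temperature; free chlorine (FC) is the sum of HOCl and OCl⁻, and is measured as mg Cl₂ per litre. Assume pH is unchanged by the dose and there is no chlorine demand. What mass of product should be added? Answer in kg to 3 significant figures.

2.36 kg

[OCl⁻]/[HOCl] = 10^(pH − pKa) = 10^(7.8 − 7.4) = 2.512; fraction as HOCl = 1/(1 + 2.512) = 0.2847.
Free chlorine required for 2.85 ppm HOCl: 2.85 / 0.2847 = 10.01 ppm.
FC to add: 10.01 − 0.6 = 9.409 mg/L as Cl₂.
Cl₂ equivalent: 9.409 mg/L × 156,000 L = 1468 g.
Product at 62.1% available Cl: 1468 / 0.621 = 2364 g.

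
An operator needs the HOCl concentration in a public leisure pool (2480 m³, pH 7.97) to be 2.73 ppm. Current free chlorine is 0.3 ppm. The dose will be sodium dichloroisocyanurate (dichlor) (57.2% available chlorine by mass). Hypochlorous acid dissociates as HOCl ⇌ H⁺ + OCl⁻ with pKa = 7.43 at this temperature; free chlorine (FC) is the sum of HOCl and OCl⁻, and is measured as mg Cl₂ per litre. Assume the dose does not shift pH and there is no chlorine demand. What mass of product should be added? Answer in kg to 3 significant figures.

51.6 kg

Volume: 2480 m³ = 2,480,000 L.
[OCl⁻]/[HOCl] = 10^(pH − pKa) = 10^(7.97 − 7.43) = 3.467; fraction as HOCl = 1/(1 + 3.467) = 0.2238.
Free chlorine required for 2.73 ppm HOCl: 2.73 / 0.2238 = 12.2 ppm.
FC to add: 12.2 − 0.3 = 11.9 mg/L as Cl₂.
Cl₂ equivalent: 11.9 mg/L × 2,480,000 L = 29,500 g.
Product at 57.2% available Cl: 29,500 / 0.572 = 51,580 g.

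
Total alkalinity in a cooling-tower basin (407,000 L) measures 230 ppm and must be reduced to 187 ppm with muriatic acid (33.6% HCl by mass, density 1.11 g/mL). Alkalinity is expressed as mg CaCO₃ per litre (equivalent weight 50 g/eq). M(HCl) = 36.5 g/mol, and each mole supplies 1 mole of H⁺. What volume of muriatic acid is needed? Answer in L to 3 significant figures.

34.3 L

Alkalinity to neutralize: (230 − 187) = 43 mg/L as CaCO₃ × 407,000 L = 17,500 g as CaCO₃.
Equivalents of H⁺ required: 17,500 ÷ 50 g/eq = 350 eq = 350 mol HCl.
Mass of HCl: 350 × 36.5 = 12,780 g.
Mass of 33.6% solution: 12,780 / 0.336 = 38,020 g.
Volume: 38,020 g ÷ 1.11 g/mL = 34,250 mL.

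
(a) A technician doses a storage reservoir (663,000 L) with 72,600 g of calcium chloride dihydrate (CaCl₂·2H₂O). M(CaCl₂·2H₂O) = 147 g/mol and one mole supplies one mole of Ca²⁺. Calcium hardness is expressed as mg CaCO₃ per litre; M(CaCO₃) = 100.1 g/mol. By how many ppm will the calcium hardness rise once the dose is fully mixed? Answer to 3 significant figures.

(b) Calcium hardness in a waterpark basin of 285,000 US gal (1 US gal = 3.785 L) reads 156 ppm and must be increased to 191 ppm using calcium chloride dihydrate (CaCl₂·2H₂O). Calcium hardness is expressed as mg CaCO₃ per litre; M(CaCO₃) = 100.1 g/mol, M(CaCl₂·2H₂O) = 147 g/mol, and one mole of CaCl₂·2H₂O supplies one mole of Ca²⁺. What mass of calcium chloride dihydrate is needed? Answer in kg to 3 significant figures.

(a) 74.6 ppm; (b) 55.4 kg

(a) Moles of Ca²⁺: 72,600 g ÷ 147 g/mol = 493.9 mol.
(a) As CaCO₃: 493.9 mol × 100.1 g/mol = 49,440 g.
(a) Rise: 49,440 g / 663,000 L × 1000 = 74.57 mg/L.

(b) Volume: 285,000 US gal × 3.785 L/gal = 1,078,725 L.
(b) Hardness to add: (191 − 156) = 35 mg/L as CaCO₃ × 1,078,725 L = 37,760 g as CaCO₃.
(b) Moles of Ca²⁺ (1 mol Ca²⁺ ≡ 1 mol CaCO₃): 37,760 / 100.1 g/mol = 377.2 mol.
(b) Mass of CaCl₂·2H₂O: 377.2 × 147 = 55,440 g.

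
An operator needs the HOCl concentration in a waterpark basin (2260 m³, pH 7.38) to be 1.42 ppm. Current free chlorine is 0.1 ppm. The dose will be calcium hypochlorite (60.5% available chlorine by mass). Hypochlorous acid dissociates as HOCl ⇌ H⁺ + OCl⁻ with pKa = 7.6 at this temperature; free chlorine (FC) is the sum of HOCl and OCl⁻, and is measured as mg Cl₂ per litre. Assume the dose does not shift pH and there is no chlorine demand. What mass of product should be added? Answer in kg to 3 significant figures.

8.13 kg

Volume: 2260 m³ = 2,260,000 L.
[OCl⁻]/[HOCl] = 10^(pH − pKa) = 10^(7.38 − 7.6) = 0.6026; fraction as HOCl = 1/(1 + 0.6026) = 0.624.
Free chlorine required for 1.42 ppm HOCl: 1.42 / 0.624 = 2.276 ppm.
FC to add: 2.276 − 0.1 = 2.176 mg/L as Cl₂.
Cl₂ equivalent: 2.176 mg/L × 2,260,000 L = 4917 g.
Product at 60.5% available Cl: 4917 / 0.605 = 8127 g.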